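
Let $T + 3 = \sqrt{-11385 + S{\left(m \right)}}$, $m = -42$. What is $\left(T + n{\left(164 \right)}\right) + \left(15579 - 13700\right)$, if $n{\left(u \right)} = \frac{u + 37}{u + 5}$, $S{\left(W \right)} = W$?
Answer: $\frac{317245}{169} + i \sqrt{11427} \approx 1877.2 + 106.9 i$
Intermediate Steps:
$n{\left(u \right)} = \frac{37 + u}{5 + u}$
$T = -3 + i \sqrt{11427}$ ($T = -3 + \sqrt{-11385 - 42} = -3 + \sqrt{-11427} = -3 + i \sqrt{11427} \approx -3.0 + 106.9 i$)
$\left(T + n{\left(164 \right)}\right) + \left(15579 - 13700\right) = \left(\left(-3 + i \sqrt{11427}\right) + \frac{37 + 164}{5 + 164}\right) + \left(15579 - 13700\right) = \left(\left(-3 + i \sqrt{11427}\right) + \frac{1}{169} \cdot 201\right) + \left(15579 - 13700\right) = \left(\left(-3 + i \sqrt{11427}\right) + \frac{1}{169} \cdot 201\right) + 1879 = \left(\left(-3 + i \sqrt{11427}\right) + \frac{201}{169}\right) + 1879 = \left(- \frac{306}{169} + i \sqrt{11427}\right) + 1879 = \frac{317245}{169} + i \sqrt{11427}$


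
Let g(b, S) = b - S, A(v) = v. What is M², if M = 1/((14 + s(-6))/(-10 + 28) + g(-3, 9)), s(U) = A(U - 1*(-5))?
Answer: 324/41209 ≈ 0.0078624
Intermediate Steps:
s(U) = 5 + U (s(U) = U - 1*(-5) = U + 5 = 5 + U)
M = -18/203 (M = 1/((14 + (5 - 6))/(-10 + 28) + (-3 - 1*9)) = 1/((14 - 1)/18 + (-3 - 9)) = 1/(13*(1/18) - 12) = 1/(13/18 - 12) = 1/(-203/18) = -18/203 ≈ -0.088670)
M² = (-18/203)² = 324/41209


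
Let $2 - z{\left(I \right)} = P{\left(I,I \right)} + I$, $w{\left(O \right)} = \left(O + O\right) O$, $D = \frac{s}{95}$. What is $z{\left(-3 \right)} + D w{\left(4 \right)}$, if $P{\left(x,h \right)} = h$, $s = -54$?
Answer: $- \frac{968}{95} \approx -10.189$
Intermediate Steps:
$D = - \frac{54}{95} \approx -0.56842$
$w{\left(O \right)} = 2 O^{2}$ ($w{\left(O \right)} = 2 O O = 2 O^{2}$)
$z{\left(I \right)} = 2 - 2 I$ ($z{\left(I \right)} = 2 - \left(I + I\right) = 2 - 2 I$)
$z{\left(-3 \right)} + D w{\left(4 \right)} = \left(2 - -6\right) - \frac{54 \cdot 2 \cdot 4^{2}}{95} = \left(2 + 6\right) - \frac{54 \cdot 2 \cdot 16}{95} = 8 - \frac{1728}{95} = - \frac{968}{95}$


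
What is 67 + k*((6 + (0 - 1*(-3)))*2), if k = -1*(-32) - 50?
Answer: -257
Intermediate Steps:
k = -18 (k = 32 - 50 = -18)
67 + k*((6 + (0 - 1*(-3)))*2) = 67 - 18*(6 + (0 - 1*(-3)))*2 = 67 - 18*(6 + (0 + 3))*2 = 67 - 18*(6 + 3)*2 = 67 - 162*2 = 67 - 18*18 = 67 - 324 = -257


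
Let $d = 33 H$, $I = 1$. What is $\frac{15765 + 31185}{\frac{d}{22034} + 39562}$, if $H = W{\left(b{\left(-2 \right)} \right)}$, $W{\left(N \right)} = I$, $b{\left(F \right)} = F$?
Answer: $\frac{1034496300}{871709141} \approx 1.1867$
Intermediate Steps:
$W{\left(N \right)} = 1$
$H = 1$
$d = 33$ ($d = 33 \cdot 1 = 33$)
$\frac{15765 + 31185}{\frac{d}{22034} + 39562} = \frac{15765 + 31185}{\frac{33}{22034} + 39562} = \frac{46950}{33 \cdot \frac{1}{22034} + 39562} = \frac{46950}{\frac{33}{22034} + 39562} = \frac{46950}{\frac{871709141}{22034}} = 46950 \cdot \frac{22034}{871709141} = \frac{1034496300}{871709141}$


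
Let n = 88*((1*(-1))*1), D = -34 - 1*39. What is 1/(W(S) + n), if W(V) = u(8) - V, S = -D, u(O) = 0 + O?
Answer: -1/153 ≈ -0.0065359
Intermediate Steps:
D = -73 (D = -34 - 39 = -73)
u(O) = O
n = -88 (n = 88*(-1*1) = 88*(-1) = -88)
S = 73 (S = -1*(-73) = 73)
W(V) = 8 - V
1/(W(S) + n) = 1/((8 - 1*73) - 88) = 1/((8 - 73) - 88) = 1/(-65 - 88) = 1/(-153) = -1/153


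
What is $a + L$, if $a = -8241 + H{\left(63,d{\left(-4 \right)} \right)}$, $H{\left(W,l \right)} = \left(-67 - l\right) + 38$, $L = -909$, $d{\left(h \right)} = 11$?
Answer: $-9190$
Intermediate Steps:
$H{\left(W,l \right)} = -29 - l$
$a = -8281$ ($a = -8241 - 40 = -8281$)
$a + L = -8281 - 909 = -9190$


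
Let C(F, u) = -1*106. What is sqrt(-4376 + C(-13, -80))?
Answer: 3*I*sqrt(498) ≈ 66.948*I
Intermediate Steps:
C(F, u) = -106
sqrt(-4376 + C(-13, -80)) = sqrt(-4376 - 106) = sqrt(-4482) = 3*I*sqrt(498)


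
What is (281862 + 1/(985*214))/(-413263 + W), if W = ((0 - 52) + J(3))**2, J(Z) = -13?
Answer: -59413690981/86221120020 ≈ -0.68909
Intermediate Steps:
W = 4225 (W = ((0 - 52) - 13)**2 = (-52 - 13)**2 = (-65)**2 = 4225)
(281862 + 1/(985*214))/(-413263 + W) = (281862 + 1/(985*214))/(-413263 + 4225) = (281862 + 1/210790)/(-409038) = (281862 + 1/210790)*(-1/409038) = (59413690981/210790)*(-1/409038) = -59413690981/86221120020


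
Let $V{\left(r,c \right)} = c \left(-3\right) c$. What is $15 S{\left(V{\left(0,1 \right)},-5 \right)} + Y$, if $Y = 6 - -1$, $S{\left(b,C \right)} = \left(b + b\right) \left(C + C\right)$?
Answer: $907$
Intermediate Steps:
$V{\left(r,c \right)} = - 3 c^{2}$ ($V{\left(r,c \right)} = - 3 c c = - 3 c^{2}$)
$S{\left(b,C \right)} = 4 C b$ ($S{\left(b,C \right)} = 2 b 2 C = 4 C b$)
$Y = 7$ ($Y = 6 + 1 = 7$)
$15 S{\left(V{\left(0,1 \right)},-5 \right)} + Y = 15 \cdot 4 \left(-5\right) \left(- 3 \cdot 1^{2}\right) + 7 = 15 \cdot 4 \left(-5\right) \left(\left(-3\right) 1\right) + 7 = 15 \cdot 4 \left(-5\right) \left(-3\right) + 7 = 15 \cdot 60 + 7 = 900 + 7 = 907$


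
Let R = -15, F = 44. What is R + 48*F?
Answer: 2097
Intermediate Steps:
R + 48*F = -15 + 48*44 = -15 + 2112 = 2097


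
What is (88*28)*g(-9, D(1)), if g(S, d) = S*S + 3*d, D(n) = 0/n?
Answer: 199584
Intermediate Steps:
D(n) = 0
g(S, d) = S² + 3*d
(88*28)*g(-9, D(1)) = (88*28)*((-9)² + 3*0) = 2464*(81 + 0) = 2464*81 = 199584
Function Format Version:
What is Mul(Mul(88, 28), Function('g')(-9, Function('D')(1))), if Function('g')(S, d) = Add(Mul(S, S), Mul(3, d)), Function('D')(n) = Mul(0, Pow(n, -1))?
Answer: 199584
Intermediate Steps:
Function('D')(n) = 0
Function('g')(S, d) = Add(Pow(S, 2), Mul(3, d))
Mul(Mul(88, 28), Function('g')(-9, Function('D')(1))) = Mul(Mul(88, 28), Add(Pow(-9, 2), Mul(3, 0))) = Mul(2464, Add(81, 0)) = Mul(2464, 81) = 199584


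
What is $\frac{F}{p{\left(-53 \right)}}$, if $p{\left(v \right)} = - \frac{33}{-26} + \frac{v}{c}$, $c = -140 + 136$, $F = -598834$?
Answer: $- \frac{31139368}{755} \approx -41244.0$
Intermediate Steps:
$c = -4$
$p{\left(v \right)} = \frac{33}{26} - \frac{v}{4}$ ($p{\left(v \right)} = - \frac{33}{-26} + \frac{v}{-4} = \left(-33\right) \left(- \frac{1}{26}\right) + v \left(- \frac{1}{4}\right) = \frac{33}{26} - \frac{v}{4}$)
$\frac{F}{p{\left(-53 \right)}} = - \frac{598834}{\frac{33}{26} - - \frac{53}{4}} = - \frac{598834}{\frac{33}{26} + \frac{53}{4}} = - \frac{598834}{\frac{755}{52}} = \left(-598834\right) \frac{52}{755} = - \frac{31139368}{755}$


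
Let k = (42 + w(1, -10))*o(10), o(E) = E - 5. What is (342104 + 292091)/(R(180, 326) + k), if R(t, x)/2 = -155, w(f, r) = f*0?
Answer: -126839/20 ≈ -6342.0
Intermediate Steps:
w(f, r) = 0
R(t, x) = -310 (R(t, x) = 2*(-155) = -310)
o(E) = -5 + E
k = 210 (k = (42 + 0)*(-5 + 10) = 42*5 = 210)
(342104 + 292091)/(R(180, 326) + k) = (342104 + 292091)/(-310 + 210) = 634195/(-100) = 634195*(-1/100) = -126839/20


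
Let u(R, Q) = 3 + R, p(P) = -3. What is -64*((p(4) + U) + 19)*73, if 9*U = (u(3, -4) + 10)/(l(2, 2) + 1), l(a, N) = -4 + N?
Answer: -598016/9 ≈ -66446.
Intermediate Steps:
U = -16/9 (U = (((3 + 3) + 10)/((-4 + 2) + 1))/9 = ((6 + 10)/(-2 + 1))/9 = (16/(-1))/9 = (16*(-1))/9 = (1/9)*(-16) = -16/9 ≈ -1.7778)
-64*((p(4) + U) + 19)*73 = -64*((-3 - 16/9) + 19)*73 = -64*(-43/9 + 19)*73 = -64*128/9*73 = -8192/9*73 = -598016/9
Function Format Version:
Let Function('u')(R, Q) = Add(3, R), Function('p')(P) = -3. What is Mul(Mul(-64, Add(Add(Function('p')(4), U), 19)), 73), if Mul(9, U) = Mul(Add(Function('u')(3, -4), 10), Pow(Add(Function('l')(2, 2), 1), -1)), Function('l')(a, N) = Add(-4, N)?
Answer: Rational(-598016, 9) ≈ -66446.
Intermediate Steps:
U = Rational(-16, 9) (U = Mul(Rational(1, 9), Mul(Add(Add(3, 3), 10), Pow(Add(Add(-4, 2), 1), -1))) = Mul(Rational(1, 9), Mul(Add(6, 10), Pow(Add(-2, 1), -1))) = Mul(Rational(1, 9), Mul(16, Pow(-1, -1))) = Mul(Rational(1, 9), Mul(16, -1)) = Mul(Rational(1, 9), -16) = Rational(-16, 9) ≈ -1.7778)
Mul(Mul(-64, Add(Add(Function('p')(4), U), 19)), 73) = Mul(Mul(-64, Add(Add(-3, Rational(-16, 9)), 19)), 73) = Mul(Mul(-64, Add(Rational(-43, 9), 19)), 73) = Mul(Mul(-64, Rational(128, 9)), 73) = Mul(Rational(-8192, 9), 73) = Rational(-598016, 9)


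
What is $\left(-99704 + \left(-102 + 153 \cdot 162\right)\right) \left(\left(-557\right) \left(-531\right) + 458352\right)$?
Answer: $-56574007380$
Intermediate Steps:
$\left(-99704 + \left(-102 + 153 \cdot 162\right)\right) \left(\left(-557\right) \left(-531\right) + 458352\right) = \left(-99704 + \left(-102 + 24786\right)\right) \left(295767 + 458352\right) = \left(-99704 + 24684\right) 754119 = \left(-75020\right) 754119 = -56574007380$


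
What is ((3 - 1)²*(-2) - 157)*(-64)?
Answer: 10560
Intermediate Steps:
((3 - 1)²*(-2) - 157)*(-64) = (2²*(-2) - 157)*(-64) = (4*(-2) - 157)*(-64) = (-8 - 157)*(-64) = -165*(-64) = 10560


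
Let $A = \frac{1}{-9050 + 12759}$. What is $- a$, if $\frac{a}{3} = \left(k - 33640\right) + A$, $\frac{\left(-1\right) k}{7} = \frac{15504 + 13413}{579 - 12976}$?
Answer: $\frac{94655040444}{938377} \approx 1.0087 \cdot 10^{5}$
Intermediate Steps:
$k = \frac{4131}{253}$ ($k = - 7 \frac{15504 + 13413}{579 - 12976} = - 7 \frac{28917}{-12397} = - 7 \cdot 28917 \left(- \frac{1}{12397}\right) = \left(-7\right) \left(- \frac{4131}{1771}\right) = \frac{4131}{253} \approx 16.328$)
$A = \frac{1}{3709} \approx 0.00026961$
$a = - \frac{94655040444}{938377}$ ($a = 3 \left(\left(\frac{4131}{253} - 33640\right) + \frac{1}{3709}\right) = 3 \left(- \frac{8506789}{253} + \frac{1}{3709}\right) = 3 \left(- \frac{31551680148}{938377}\right) = - \frac{94655040444}{938377} \approx -1.0087 \cdot 10^{5}$)
$- a = \left(-1\right) \left(- \frac{94655040444}{938377}\right) = \frac{94655040444}{938377}$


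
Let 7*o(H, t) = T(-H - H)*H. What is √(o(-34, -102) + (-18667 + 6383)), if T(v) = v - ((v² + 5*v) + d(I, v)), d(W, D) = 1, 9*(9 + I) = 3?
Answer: √563570/7 ≈ 107.24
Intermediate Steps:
I = -26/3 (I = -9 + (⅑)*3 = -9 + ⅓ = -26/3 ≈ -8.6667)
T(v) = -1 - v² - 4*v (T(v) = v - ((v² + 5*v) + 1) = v - (1 + v² + 5*v) = v + (-1 - v² - 5*v) = -1 - v² - 4*v)
o(H, t) = H*(-1 - 4*H² + 8*H)/7 (o(H, t) = ((-1 - (-H - H)² - 4*(-H - H))*H)/7 = ((-1 - (-2*H)² - (-8)*H)*H)/7 = ((-1 - 4*H² + 8*H)*H)/7 = (H*(-1 - 4*H² + 8*H))/7 = H*(-1 - 4*H² + 8*H)/7)
√(o(-34, -102) + (-18667 + 6383)) = √((⅐)*(-34)*(-1 - 4*(-34)² + 8*(-34)) + (-18667 + 6383)) = √((⅐)*(-34)*(-1 - 4*1156 - 272) - 12284) = √((⅐)*(-34)*(-1 - 4624 - 272) - 12284) = √((⅐)*(-34)*(-4897) - 12284) = √(166498/7 - 12284) = √(80510/7) = √563570/7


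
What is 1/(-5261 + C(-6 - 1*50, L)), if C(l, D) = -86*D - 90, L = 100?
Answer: -1/13951 ≈ -7.1679e-5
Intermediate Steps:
C(l, D) = -90 - 86*D
1/(-5261 + C(-6 - 1*50, L)) = 1/(-5261 + (-90 - 86*100)) = 1/(-5261 + (-90 - 8600)) = 1/(-5261 - 8690) = 1/(-13951) = -1/13951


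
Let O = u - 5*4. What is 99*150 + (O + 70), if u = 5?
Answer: 14905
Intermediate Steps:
O = -15 (O = 5 - 5*4 = 5 - 20 = -15)
99*150 + (O + 70) = 99*150 + (-15 + 70) = 14850 + 55 = 14905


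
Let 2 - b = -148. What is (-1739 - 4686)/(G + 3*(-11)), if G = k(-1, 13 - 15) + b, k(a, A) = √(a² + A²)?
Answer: -751725/13684 + 6425*√5/13684 ≈ -53.885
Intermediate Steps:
k(a, A) = √(A² + a²)
b = 150 (b = 2 - 1*(-148) = 2 + 148 = 150)
G = 150 + √5 (G = √((13 - 15)² + (-1)²) + 150 = √((-2)² + 1) + 150 = √(4 + 1) + 150 = √5 + 150 = 150 + √5 ≈ 152.24)
(-1739 - 4686)/(G + 3*(-11)) = (-1739 - 4686)/((150 + √5) + 3*(-11)) = -6425/((150 + √5) - 33) = -6425/(117 + √5)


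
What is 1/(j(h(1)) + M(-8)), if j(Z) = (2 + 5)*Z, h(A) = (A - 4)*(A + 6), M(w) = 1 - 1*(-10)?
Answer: -1/136 ≈ -0.0073529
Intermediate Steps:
M(w) = 11 (M(w) = 1 + 10 = 11)
h(A) = (-4 + A)*(6 + A)
j(Z) = 7*Z
1/(j(h(1)) + M(-8)) = 1/(7*(-24 + 1² + 2*1) + 11) = 1/(7*(-24 + 1 + 2) + 11) = 1/(7*(-21) + 11) = 1/(-147 + 11) = 1/(-136) = -1/136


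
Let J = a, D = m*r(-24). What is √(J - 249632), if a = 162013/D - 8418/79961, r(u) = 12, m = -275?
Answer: I*√173848183231397491509/26387130 ≈ 499.68*I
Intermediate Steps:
D = -3300 (D = -275*12 = -3300)
a = -12982500893/263871300 (a = 162013/(-3300) - 8418/79961 = 162013*(-1/3300) - 8418*1/79961 = -162013/3300 - 8418/79961 = -12982500893/263871300 ≈ -49.200)
J = -12982500893/263871300 ≈ -49.200
√(J - 249632) = √(-12982500893/263871300 - 249632) = √(-65883702862493/263871300) = I*√173848183231397491509/26387130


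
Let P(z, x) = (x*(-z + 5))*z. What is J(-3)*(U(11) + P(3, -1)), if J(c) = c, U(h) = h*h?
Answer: -345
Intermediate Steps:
U(h) = h**2
P(z, x) = x*z*(5 - z) (P(z, x) = (x*(5 - z))*z = x*z*(5 - z))
J(-3)*(U(11) + P(3, -1)) = -3*(11**2 - 1*3*(5 - 1*3)) = -3*(121 - 1*3*(5 - 3)) = -3*(121 - 1*3*2) = -3*(121 - 6) = -3*115 = -345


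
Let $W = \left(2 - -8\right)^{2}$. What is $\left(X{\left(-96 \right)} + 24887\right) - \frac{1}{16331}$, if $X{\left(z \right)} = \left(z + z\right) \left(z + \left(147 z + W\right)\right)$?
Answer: $\frac{44642797212}{16331} \approx 2.7336 \cdot 10^{6}$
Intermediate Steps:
$W = 100$ ($W = \left(2 + 8\right)^{2} = 10^{2} = 100$)
$X{\left(z \right)} = 2 z \left(100 + 148 z\right)$ ($X{\left(z \right)} = \left(z + z\right) \left(z + \left(147 z + 100\right)\right) = 2 z \left(z + \left(100 + 147 z\right)\right) = 2 z \left(100 + 148 z\right)$)
$\left(X{\left(-96 \right)} + 24887\right) - \frac{1}{16331} = \left(8 \left(-96\right) \left(25 + 37 \left(-96\right)\right) + 24887\right) - \frac{1}{16331} = \left(8 \left(-96\right) \left(25 - 3552\right) + 24887\right) - \frac{1}{16331} = \left(8 \left(-96\right) \left(-3527\right) + 24887\right) - \frac{1}{16331} = \left(2708736 + 24887\right) - \frac{1}{16331} = 2733623 - \frac{1}{16331} = \frac{44642797212}{16331}$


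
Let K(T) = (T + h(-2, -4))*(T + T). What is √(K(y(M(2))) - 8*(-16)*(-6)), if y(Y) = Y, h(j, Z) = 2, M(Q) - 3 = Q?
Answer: I*√698 ≈ 26.42*I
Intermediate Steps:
M(Q) = 3 + Q
K(T) = 2*T*(2 + T) (K(T) = (T + 2)*(T + T) = (2 + T)*(2*T) = 2*T*(2 + T))
√(K(y(M(2))) - 8*(-16)*(-6)) = √(2*(3 + 2)*(2 + (3 + 2)) - 8*(-16)*(-6)) = √(2*5*(2 + 5) + 128*(-6)) = √(2*5*7 - 768) = √(70 - 768) = √(-698) = I*√698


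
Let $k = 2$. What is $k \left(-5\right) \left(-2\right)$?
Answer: $20$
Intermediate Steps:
$k \left(-5\right) \left(-2\right) = 2 \left(-5\right) \left(-2\right) = \left(-10\right) \left(-2\right) = 20$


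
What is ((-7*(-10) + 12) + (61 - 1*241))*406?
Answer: -39788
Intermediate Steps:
((-7*(-10) + 12) + (61 - 1*241))*406 = ((70 + 12) + (61 - 241))*406 = (82 - 180)*406 = -98*406 = -39788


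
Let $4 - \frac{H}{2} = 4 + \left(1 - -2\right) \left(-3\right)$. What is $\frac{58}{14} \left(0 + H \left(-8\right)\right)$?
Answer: $- \frac{4176}{7} \approx -596.57$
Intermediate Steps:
$H = 18$ ($H = 8 - 2 \left(4 + \left(1 - -2\right) \left(-3\right)\right) = 8 - 2 \left(4 + \left(1 + 2\right) \left(-3\right)\right) = 8 - 2 \left(4 + 3 \left(-3\right)\right) = 8 - 2 \left(4 - 9\right) = 8 - -10 = 8 + 10 = 18$)
$\frac{58}{14} \left(0 + H \left(-8\right)\right) = \frac{58}{14} \left(0 + 18 \left(-8\right)\right) = 58 \cdot \frac{1}{14} \left(0 - 144\right) = \frac{29}{7} \left(-144\right) = - \frac{4176}{7}$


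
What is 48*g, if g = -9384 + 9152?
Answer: -11136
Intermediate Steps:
g = -232
48*g = 48*(-232) = -11136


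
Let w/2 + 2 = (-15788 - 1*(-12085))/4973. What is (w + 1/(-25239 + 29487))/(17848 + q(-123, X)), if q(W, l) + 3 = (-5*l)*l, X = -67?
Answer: 115956931/97176398400 ≈ 0.0011933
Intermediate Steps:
q(W, l) = -3 - 5*l² (q(W, l) = -3 + (-5*l)*l = -3 - 5*l²)
w = -27298/4973 (w = -4 + 2*((-15788 - 1*(-12085))/4973) = -4 + 2*((-15788 + 12085)*(1/4973)) = -4 + 2*(-3703*1/4973) = -4 + 2*(-3703/4973) = -4 - 7406/4973 = -27298/4973 ≈ -5.4892)
(w + 1/(-25239 + 29487))/(17848 + q(-123, X)) = (-27298/4973 + 1/(-25239 + 29487))/(17848 + (-3 - 5*(-67)²)) = (-27298/4973 + 1/4248)/(17848 + (-3 - 5*4489)) = (-27298/4973 + 1/4248)/(17848 + (-3 - 22445)) = -115956931/(21125304*(17848 - 22448)) = -115956931/21125304/(-4600) = -115956931/21125304*(-1/4600) = 115956931/97176398400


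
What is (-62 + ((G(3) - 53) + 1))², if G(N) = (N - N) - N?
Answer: 13689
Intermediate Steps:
G(N) = -N (G(N) = 0 - N = -N)
(-62 + ((G(3) - 53) + 1))² = (-62 + ((-1*3 - 53) + 1))² = (-62 + ((-3 - 53) + 1))² = (-62 + (-56 + 1))² = (-62 - 55)² = (-117)² = 13689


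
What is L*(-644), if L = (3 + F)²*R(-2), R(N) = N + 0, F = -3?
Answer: 0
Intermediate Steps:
R(N) = N
L = 0 (L = (3 - 3)²*(-2) = 0²*(-2) = 0*(-2) = 0)
L*(-644) = 0*(-644) = 0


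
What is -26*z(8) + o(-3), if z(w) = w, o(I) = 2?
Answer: -206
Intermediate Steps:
-26*z(8) + o(-3) = -26*8 + 2 = -208 + 2 = -206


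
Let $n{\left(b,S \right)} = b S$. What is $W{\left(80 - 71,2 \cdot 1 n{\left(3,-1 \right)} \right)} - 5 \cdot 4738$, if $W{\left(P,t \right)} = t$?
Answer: $-23696$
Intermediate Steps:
$n{\left(b,S \right)} = S b$
$W{\left(80 - 71,2 \cdot 1 n{\left(3,-1 \right)} \right)} - 5 \cdot 4738 = 2 \cdot 1 \left(\left(-1\right) 3\right) - 5 \cdot 4738 = 2 \left(-3\right) - 23690 = -6 - 23690 = -23696$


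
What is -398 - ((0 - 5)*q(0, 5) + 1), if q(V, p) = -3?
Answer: -414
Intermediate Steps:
-398 - ((0 - 5)*q(0, 5) + 1) = -398 - ((0 - 5)*(-3) + 1) = -398 - (-5*(-3) + 1) = -398 - (15 + 1) = -398 - 1*16 = -398 - 16 = -414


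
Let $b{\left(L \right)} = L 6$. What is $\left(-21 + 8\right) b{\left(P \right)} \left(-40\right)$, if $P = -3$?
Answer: $-9360$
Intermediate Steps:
$b{\left(L \right)} = 6 L$
$\left(-21 + 8\right) b{\left(P \right)} \left(-40\right) = \left(-21 + 8\right) 6 \left(-3\right) \left(-40\right) = \left(-13\right) \left(-18\right) \left(-40\right) = 234 \left(-40\right) = -9360$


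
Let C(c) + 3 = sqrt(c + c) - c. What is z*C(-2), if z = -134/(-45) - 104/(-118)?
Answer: -10246/2655 + 20492*I/2655 ≈ -3.8591 + 7.7183*I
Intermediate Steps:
C(c) = -3 - c + sqrt(2)*sqrt(c) (C(c) = -3 + (sqrt(c + c) - c) = -3 + (sqrt(2*c) - c) = -3 + (sqrt(2)*sqrt(c) - c) = -3 + (-c + sqrt(2)*sqrt(c)) = -3 - c + sqrt(2)*sqrt(c))
z = 10246/2655 (z = -134*(-1/45) - 104*(-1/118) = 134/45 + 52/59 = 10246/2655 ≈ 3.8591)
z*C(-2) = 10246*(-3 - 1*(-2) + sqrt(2)*sqrt(-2))/2655 = 10246*(-3 + 2 + sqrt(2)*(I*sqrt(2)))/2655 = 10246*(-3 + 2 + 2*I)/2655 = 10246*(-1 + 2*I)/2655 = -10246/2655 + 20492*I/2655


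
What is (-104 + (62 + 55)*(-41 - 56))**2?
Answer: 131171209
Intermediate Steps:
(-104 + (62 + 55)*(-41 - 56))**2 = (-104 + 117*(-97))**2 = (-104 - 11349)**2 = (-11453)**2 = 131171209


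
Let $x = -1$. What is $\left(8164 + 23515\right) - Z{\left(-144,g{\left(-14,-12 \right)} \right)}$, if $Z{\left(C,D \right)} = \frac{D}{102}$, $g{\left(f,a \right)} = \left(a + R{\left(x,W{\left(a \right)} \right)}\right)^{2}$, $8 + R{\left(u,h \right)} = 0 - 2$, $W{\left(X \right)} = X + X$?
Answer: $\frac{1615387}{51} \approx 31674.0$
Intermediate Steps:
$W{\left(X \right)} = 2 X$
$R{\left(u,h \right)} = -10$ ($R{\left(u,h \right)} = -8 + \left(0 - 2\right) = -8 - 2 = -10$)
$g{\left(f,a \right)} = \left(-10 + a\right)^{2}$ ($g{\left(f,a \right)} = \left(a - 10\right)^{2} = \left(-10 + a\right)^{2}$)
$Z{\left(C,D \right)} = \frac{D}{102}$ ($Z{\left(C,D \right)} = D \frac{1}{102} = \frac{D}{102}$)
$\left(8164 + 23515\right) - Z{\left(-144,g{\left(-14,-12 \right)} \right)} = \left(8164 + 23515\right) - \frac{\left(-10 - 12\right)^{2}}{102} = 31679 - \frac{\left(-22\right)^{2}}{102} = 31679 - \frac{1}{102} \cdot 484 = 31679 - \frac{242}{51} = \frac{1615387}{51}$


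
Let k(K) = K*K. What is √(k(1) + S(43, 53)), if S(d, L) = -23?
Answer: I*√22 ≈ 4.6904*I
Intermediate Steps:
k(K) = K²
√(k(1) + S(43, 53)) = √(1² - 23) = √(1 - 23) = √(-22) = I*√22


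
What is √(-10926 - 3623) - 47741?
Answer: -47741 + I*√14549 ≈ -47741.0 + 120.62*I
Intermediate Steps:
√(-10926 - 3623) - 47741 = √(-14549) - 47741 = I*√14549 - 47741 = -47741 + I*√14549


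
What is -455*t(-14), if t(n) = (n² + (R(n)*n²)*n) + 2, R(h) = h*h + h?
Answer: 227140550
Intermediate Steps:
R(h) = h + h² (R(h) = h² + h = h + h²)
t(n) = 2 + n² + n⁴*(1 + n) (t(n) = (n² + ((n*(1 + n))*n²)*n) + 2 = (n² + (n³*(1 + n))*n) + 2 = (n² + n⁴*(1 + n)) + 2 = 2 + n² + n⁴*(1 + n))
-455*t(-14) = -455*(2 + (-14)² + (-14)⁴*(1 - 14)) = -455*(2 + 196 + 38416*(-13)) = -455*(2 + 196 - 499408) = -455*(-499210) = 227140550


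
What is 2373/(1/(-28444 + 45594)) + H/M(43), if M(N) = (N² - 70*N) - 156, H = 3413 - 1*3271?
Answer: 53597883008/1317 ≈ 4.0697e+7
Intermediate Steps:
H = 142 (H = 3413 - 3271 = 142)
M(N) = -156 + N² - 70*N
2373/(1/(-28444 + 45594)) + H/M(43) = 2373/(1/(-28444 + 45594)) + 142/(-156 + 43² - 70*43) = 2373/(1/17150) + 142/(-156 + 1849 - 3010) = 2373/(1/17150) + 142/(-1317) = 2373*17150 + 142*(-1/1317) = 40696950 - 142/1317 = 53597883008/1317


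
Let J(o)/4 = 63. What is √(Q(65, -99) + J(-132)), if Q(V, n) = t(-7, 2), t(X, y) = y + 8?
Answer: √262 ≈ 16.186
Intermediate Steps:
t(X, y) = 8 + y
Q(V, n) = 10 (Q(V, n) = 8 + 2 = 10)
J(o) = 252 (J(o) = 4*63 = 252)
√(Q(65, -99) + J(-132)) = √(10 + 252) = √262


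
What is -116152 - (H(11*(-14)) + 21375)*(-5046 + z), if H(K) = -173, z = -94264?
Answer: 2105454468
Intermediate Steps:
-116152 - (H(11*(-14)) + 21375)*(-5046 + z) = -116152 - (-173 + 21375)*(-5046 - 94264) = -116152 - 21202*(-99310) = -116152 - 1*(-2105570620) = -116152 + 2105570620 = 2105454468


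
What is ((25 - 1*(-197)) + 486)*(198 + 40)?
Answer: 168504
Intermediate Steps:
((25 - 1*(-197)) + 486)*(198 + 40) = ((25 + 197) + 486)*238 = (222 + 486)*238 = 708*238 = 168504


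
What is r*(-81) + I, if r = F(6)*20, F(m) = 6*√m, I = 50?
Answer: 50 - 9720*√6 ≈ -23759.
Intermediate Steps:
r = 120*√6 (r = (6*√6)*20 = 120*√6 ≈ 293.94)
r*(-81) + I = (120*√6)*(-81) + 50 = -9720*√6 + 50 = 50 - 9720*√6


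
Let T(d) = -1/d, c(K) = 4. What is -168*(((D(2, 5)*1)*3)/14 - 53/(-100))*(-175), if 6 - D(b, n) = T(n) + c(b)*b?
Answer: 4242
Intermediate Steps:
D(b, n) = 6 + 1/n - 4*b (D(b, n) = 6 - (-1/n + 4*b) = 6 + (1/n - 4*b) = 6 + 1/n - 4*b)
-168*(((D(2, 5)*1)*3)/14 - 53/(-100))*(-175) = -168*((((6 + 1/5 - 4*2)*1)*3)/14 - 53/(-100))*(-175) = -168*((((6 + ⅕ - 8)*1)*3)*(1/14) - 53*(-1/100))*(-175) = -168*((-9/5*1*3)*(1/14) + 53/100)*(-175) = -168*(-9/5*3*(1/14) + 53/100)*(-175) = -168*(-27/5*1/14 + 53/100)*(-175) = -168*(-27/70 + 53/100)*(-175) = -168*101/700*(-175) = -606/25*(-175) = 4242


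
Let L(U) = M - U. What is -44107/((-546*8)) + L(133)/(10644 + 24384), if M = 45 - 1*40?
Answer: 18385963/1821456 ≈ 10.094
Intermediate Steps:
M = 5 (M = 45 - 40 = 5)
L(U) = 5 - U
-44107/((-546*8)) + L(133)/(10644 + 24384) = -44107/((-546*8)) + (5 - 1*133)/(10644 + 24384) = -44107/(-4368) + (5 - 133)/35028 = -44107*(-1/4368) - 128*1/35028 = 6301/624 - 32/8757 = 18385963/1821456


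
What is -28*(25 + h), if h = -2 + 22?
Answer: -1260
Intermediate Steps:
h = 20
-28*(25 + h) = -28*(25 + 20) = -28*45 = -1260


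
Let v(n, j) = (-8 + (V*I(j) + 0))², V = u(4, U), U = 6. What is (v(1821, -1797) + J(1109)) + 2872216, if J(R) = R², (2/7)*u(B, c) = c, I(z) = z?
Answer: 1428787122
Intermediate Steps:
u(B, c) = 7*c/2
V = 21 (V = (7/2)*6 = 21)
v(n, j) = (-8 + 21*j)² (v(n, j) = (-8 + (21*j + 0))² = (-8 + 21*j)²)
(v(1821, -1797) + J(1109)) + 2872216 = ((-8 + 21*(-1797))² + 1109²) + 2872216 = ((-8 - 37737)² + 1229881) + 2872216 = ((-37745)² + 1229881) + 2872216 = (1424685025 + 1229881) + 2872216 = 1425914906 + 2872216 = 1428787122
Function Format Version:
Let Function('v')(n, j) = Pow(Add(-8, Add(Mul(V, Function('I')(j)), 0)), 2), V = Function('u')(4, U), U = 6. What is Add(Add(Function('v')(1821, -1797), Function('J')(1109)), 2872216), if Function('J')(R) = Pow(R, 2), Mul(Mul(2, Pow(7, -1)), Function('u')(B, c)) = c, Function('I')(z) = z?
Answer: 1428787122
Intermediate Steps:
Function('u')(B, c) = Mul(Rational(7, 2), c)
V = 21 (V = Mul(Rational(7, 2), 6) = 21)
Function('v')(n, j) = Pow(Add(-8, Mul(21, j)), 2) (Function('v')(n, j) = Pow(Add(-8, Add(Mul(21, j), 0)), 2) = Pow(Add(-8, Mul(21, j)), 2))
Add(Add(Function('v')(1821, -1797), Function('J')(1109)), 2872216) = Add(Add(Pow(Add(-8, Mul(21, -1797)), 2), Pow(1109, 2)), 2872216) = Add(Add(Pow(Add(-8, -37737), 2), 1229881), 2872216) = Add(Add(Pow(-37745, 2), 1229881), 2872216) = Add(Add(1424685025, 1229881), 2872216) = Add(1425914906, 2872216) = 1428787122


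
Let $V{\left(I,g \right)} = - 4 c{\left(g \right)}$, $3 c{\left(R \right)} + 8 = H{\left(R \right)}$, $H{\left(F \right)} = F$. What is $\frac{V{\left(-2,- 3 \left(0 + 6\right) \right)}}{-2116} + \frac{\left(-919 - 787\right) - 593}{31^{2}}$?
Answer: $- \frac{3673499}{1525107} \approx -2.4087$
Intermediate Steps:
$c{\left(R \right)} = - \frac{8}{3} + \frac{R}{3}$
$V{\left(I,g \right)} = \frac{32}{3} - \frac{4 g}{3}$ ($V{\left(I,g \right)} = - 4 \left(- \frac{8}{3} + \frac{g}{3}\right) = \frac{32}{3} - \frac{4 g}{3}$)
$\frac{V{\left(-2,- 3 \left(0 + 6\right) \right)}}{-2116} + \frac{\left(-919 - 787\right) - 593}{31^{2}} = \frac{\frac{32}{3} - \frac{4 \left(- 3 \left(0 + 6\right)\right)}{3}}{-2116} + \frac{\left(-919 - 787\right) - 593}{31^{2}} = \left(\frac{32}{3} - \frac{4 \left(\left(-3\right) 6\right)}{3}\right) \left(- \frac{1}{2116}\right) + \frac{-1706 - 593}{961} = \left(\frac{32}{3} - -24\right) \left(- \frac{1}{2116}\right) - \frac{2299}{961} = \left(\frac{32}{3} + 24\right) \left(- \frac{1}{2116}\right) - \frac{2299}{961} = \frac{104}{3} \left(- \frac{1}{2116}\right) - \frac{2299}{961} = - \frac{26}{1587} - \frac{2299}{961} = - \frac{3673499}{1525107}$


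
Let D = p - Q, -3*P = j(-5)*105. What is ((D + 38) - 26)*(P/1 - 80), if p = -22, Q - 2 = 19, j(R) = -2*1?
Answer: 310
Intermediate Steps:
j(R) = -2
Q = 21 (Q = 2 + 19 = 21)
P = 70 (P = -(-2)*105/3 = -1/3*(-210) = 70)
D = -43 (D = -22 - 1*21 = -22 - 21 = -43)
((D + 38) - 26)*(P/1 - 80) = ((-43 + 38) - 26)*(70/1 - 80) = (-5 - 26)*(70*1 - 80) = -31*(70 - 80) = -31*(-10) = 310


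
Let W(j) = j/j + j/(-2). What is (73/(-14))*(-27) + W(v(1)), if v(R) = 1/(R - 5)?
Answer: 7947/56 ≈ 141.91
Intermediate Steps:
v(R) = 1/(-5 + R)
W(j) = 1 - j/2 (W(j) = 1 + j*(-½) = 1 - j/2)
(73/(-14))*(-27) + W(v(1)) = (73/(-14))*(-27) + (1 - 1/(2*(-5 + 1))) = (73*(-1/14))*(-27) + (1 - ½/(-4)) = -73/14*(-27) + (1 - ½*(-¼)) = 1971/14 + (1 + ⅛) = 1971/14 + 9/8 = 7947/56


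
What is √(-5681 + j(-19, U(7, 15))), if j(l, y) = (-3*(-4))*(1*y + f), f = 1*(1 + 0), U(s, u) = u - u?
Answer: I*√5669 ≈ 75.293*I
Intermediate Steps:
U(s, u) = 0
f = 1 (f = 1*1 = 1)
j(l, y) = 12 + 12*y (j(l, y) = (-3*(-4))*(1*y + 1) = 12*(y + 1) = 12*(1 + y) = 12 + 12*y)
√(-5681 + j(-19, U(7, 15))) = √(-5681 + (12 + 12*0)) = √(-5681 + (12 + 0)) = √(-5681 + 12) = √(-5669) = I*√5669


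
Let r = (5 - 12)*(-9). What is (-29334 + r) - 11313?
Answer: -40584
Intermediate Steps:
r = 63 (r = -7*(-9) = 63)
(-29334 + r) - 11313 = (-29334 + 63) - 11313 = -29271 - 11313 = -40584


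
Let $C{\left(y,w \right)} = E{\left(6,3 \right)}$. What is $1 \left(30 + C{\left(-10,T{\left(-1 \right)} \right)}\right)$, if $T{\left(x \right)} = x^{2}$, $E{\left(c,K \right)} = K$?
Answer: $33$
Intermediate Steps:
$C{\left(y,w \right)} = 3$
$1 \left(30 + C{\left(-10,T{\left(-1 \right)} \right)}\right) = 1 \left(30 + 3\right) = 1 \cdot 33 = 33$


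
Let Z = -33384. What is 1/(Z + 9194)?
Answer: -1/24190 ≈ -4.1339e-5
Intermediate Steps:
1/(Z + 9194) = 1/(-33384 + 9194) = 1/(-24190) = -1/24190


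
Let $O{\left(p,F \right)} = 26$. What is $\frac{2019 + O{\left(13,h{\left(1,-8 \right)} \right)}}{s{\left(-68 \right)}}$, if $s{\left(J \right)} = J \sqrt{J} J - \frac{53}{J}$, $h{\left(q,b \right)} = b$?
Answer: $\frac{7370180}{6722988821241} - \frac{87449827840 i \sqrt{17}}{6722988821241} \approx 1.0963 \cdot 10^{-6} - 0.053632 i$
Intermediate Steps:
$s{\left(J \right)} = J^{\frac{5}{2}} - \frac{53}{J}$ ($s{\left(J \right)} = J^{\frac{3}{2}} J - \frac{53}{J} = J^{\frac{5}{2}} - \frac{53}{J}$)
$\frac{2019 + O{\left(13,h{\left(1,-8 \right)} \right)}}{s{\left(-68 \right)}} = \frac{2019 + 26}{\frac{1}{-68} \left(-53 + \left(-68\right)^{\frac{7}{2}}\right)} = \frac{2045}{\left(- \frac{1}{68}\right) \left(-53 - 628864 i \sqrt{17}\right)} = \frac{2045}{\frac{53}{68} + 9248 i \sqrt{17}}$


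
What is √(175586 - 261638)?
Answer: 2*I*√21513 ≈ 293.35*I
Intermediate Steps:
√(175586 - 261638) = √(-86052) = 2*I*√21513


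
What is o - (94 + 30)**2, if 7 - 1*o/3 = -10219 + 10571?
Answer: -16411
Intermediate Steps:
o = -1035 (o = 21 - 3*(-10219 + 10571) = 21 - 3*352 = 21 - 1056 = -1035)
o - (94 + 30)**2 = -1035 - (94 + 30)**2 = -1035 - 1*124**2 = -1035 - 1*15376 = -1035 - 15376 = -16411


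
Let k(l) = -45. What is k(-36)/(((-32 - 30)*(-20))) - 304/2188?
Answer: -23771/135656 ≈ -0.17523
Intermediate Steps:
k(-36)/(((-32 - 30)*(-20))) - 304/2188 = -45*(-1/(20*(-32 - 30))) - 304/2188 = -45/((-62*(-20))) - 304*1/2188 = -45/1240 - 76/547 = -45*1/1240 - 76/547 = -9/248 - 76/547 = -23771/135656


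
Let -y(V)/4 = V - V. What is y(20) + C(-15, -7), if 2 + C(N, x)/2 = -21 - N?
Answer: -16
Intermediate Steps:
C(N, x) = -46 - 2*N (C(N, x) = -4 + 2*(-21 - N) = -4 + (-42 - 2*N) = -46 - 2*N)
y(V) = 0 (y(V) = -4*(V - V) = -4*0 = 0)
y(20) + C(-15, -7) = 0 + (-46 - 2*(-15)) = 0 + (-46 + 30) = 0 - 16 = -16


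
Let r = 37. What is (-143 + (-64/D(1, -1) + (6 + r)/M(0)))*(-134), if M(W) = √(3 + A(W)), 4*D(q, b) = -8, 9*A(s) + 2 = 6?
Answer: 14874 - 17286*√31/31 ≈ 11769.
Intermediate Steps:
A(s) = 4/9 (A(s) = -2/9 + (⅑)*6 = -2/9 + ⅔ = 4/9)
D(q, b) = -2 (D(q, b) = (¼)*(-8) = -2)
M(W) = √31/3 (M(W) = √(3 + 4/9) = √(31/9) = √31/3)
(-143 + (-64/D(1, -1) + (6 + r)/M(0)))*(-134) = (-143 + (-64/(-2) + (6 + 37)/((√31/3))))*(-134) = (-143 + (-64*(-½) + 43*(3*√31/31)))*(-134) = (-143 + (32 + 129*√31/31))*(-134) = (-111 + 129*√31/31)*(-134) = 14874 - 17286*√31/31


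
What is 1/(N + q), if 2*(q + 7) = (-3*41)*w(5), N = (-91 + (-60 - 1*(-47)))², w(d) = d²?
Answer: 2/18543 ≈ 0.00010786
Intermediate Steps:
N = 10816 (N = (-91 + (-60 + 47))² = (-91 - 13)² = (-104)² = 10816)
q = -3089/2 (q = -7 + (-3*41*5²)/2 = -7 + (-123*25)/2 = -7 + (½)*(-3075) = -7 - 3075/2 = -3089/2 ≈ -1544.5)
1/(N + q) = 1/(10816 - 3089/2) = 1/(18543/2) = 2/18543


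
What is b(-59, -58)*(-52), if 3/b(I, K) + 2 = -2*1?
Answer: 39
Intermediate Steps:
b(I, K) = -¾ (b(I, K) = 3/(-2 - 2*1) = 3/(-2 - 2) = 3/(-4) = 3*(-¼) = -¾)
b(-59, -58)*(-52) = -¾*(-52) = 39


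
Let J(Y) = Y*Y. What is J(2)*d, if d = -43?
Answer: -172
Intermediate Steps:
J(Y) = Y**2
J(2)*d = 2**2*(-43) = 4*(-43) = -172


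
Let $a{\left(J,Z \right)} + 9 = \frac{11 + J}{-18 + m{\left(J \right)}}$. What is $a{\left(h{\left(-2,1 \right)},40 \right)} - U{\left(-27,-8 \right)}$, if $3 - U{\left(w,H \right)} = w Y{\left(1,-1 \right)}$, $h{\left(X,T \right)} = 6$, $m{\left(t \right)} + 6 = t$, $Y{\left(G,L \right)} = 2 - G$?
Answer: $- \frac{719}{18} \approx -39.944$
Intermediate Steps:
$m{\left(t \right)} = -6 + t$
$U{\left(w,H \right)} = 3 - w$ ($U{\left(w,H \right)} = 3 - w \left(2 - 1\right) = 3 - w 1 = 3 - w$)
$a{\left(J,Z \right)} = -9 + \frac{11 + J}{-24 + J}$ ($a{\left(J,Z \right)} = -9 + \frac{11 + J}{-18 + \left(-6 + J\right)} = -9 + \frac{11 + J}{-24 + J}$)
$a{\left(h{\left(-2,1 \right)},40 \right)} - U{\left(-27,-8 \right)} = \frac{227 - 48}{-24 + 6} - \left(3 - -27\right) = \frac{227 - 48}{-18} - \left(3 + 27\right) = \left(- \frac{1}{18}\right) 179 - 30 = - \frac{179}{18} - 30 = - \frac{719}{18}$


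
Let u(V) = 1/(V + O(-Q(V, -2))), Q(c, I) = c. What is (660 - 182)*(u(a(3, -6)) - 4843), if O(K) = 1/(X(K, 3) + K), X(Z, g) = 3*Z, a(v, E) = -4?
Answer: -145849750/63 ≈ -2.3151e+6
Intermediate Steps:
O(K) = 1/(4*K) (O(K) = 1/(3*K + K) = 1/(4*K))
u(V) = 1/(V - 1/(4*V)) (u(V) = 1/(V + 1/(4*((-V)))) = 1/(V + (-1/V)/4) = 1/(V - 1/(4*V)))
(660 - 182)*(u(a(3, -6)) - 4843) = (660 - 182)*(4*(-4)/(-1 + 4*(-4)²) - 4843) = 478*(4*(-4)/(-1 + 4*16) - 4843) = 478*(4*(-4)/(-1 + 64) - 4843) = 478*(4*(-4)/63 - 4843) = 478*(4*(-4)*(1/63) - 4843) = 478*(-16/63 - 4843) = 478*(-305125/63) = -145849750/63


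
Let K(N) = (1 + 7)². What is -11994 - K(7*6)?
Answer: -12058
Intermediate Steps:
K(N) = 64 (K(N) = 8² = 64)
-11994 - K(7*6) = -11994 - 1*64 = -11994 - 64 = -12058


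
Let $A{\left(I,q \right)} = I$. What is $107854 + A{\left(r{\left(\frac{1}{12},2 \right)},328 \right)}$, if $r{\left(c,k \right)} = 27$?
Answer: $107881$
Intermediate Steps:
$107854 + A{\left(r{\left(\frac{1}{12},2 \right)},328 \right)} = 107854 + 27 = 107881$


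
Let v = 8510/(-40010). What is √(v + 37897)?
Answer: √606651809046/4001 ≈ 194.67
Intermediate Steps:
v = -851/4001 (v = 8510*(-1/40010) = -851/4001 ≈ -0.21270)
√(v + 37897) = √(-851/4001 + 37897) = √(151625046/4001) = √606651809046/4001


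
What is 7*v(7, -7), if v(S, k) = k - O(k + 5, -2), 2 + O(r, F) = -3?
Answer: -14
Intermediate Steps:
O(r, F) = -5 (O(r, F) = -2 - 3 = -5)
v(S, k) = 5 + k (v(S, k) = k - 1*(-5) = k + 5 = 5 + k)
7*v(7, -7) = 7*(5 - 7) = 7*(-2) = -14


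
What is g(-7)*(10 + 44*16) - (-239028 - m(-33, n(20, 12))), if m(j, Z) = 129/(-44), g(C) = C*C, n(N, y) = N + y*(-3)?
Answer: 12056487/44 ≈ 2.7401e+5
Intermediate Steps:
n(N, y) = N - 3*y
g(C) = C**2
m(j, Z) = -129/44 (m(j, Z) = 129*(-1/44) = -129/44)
g(-7)*(10 + 44*16) - (-239028 - m(-33, n(20, 12))) = (-7)**2*(10 + 44*16) - (-239028 - 1*(-129/44)) = 49*(10 + 704) - (-239028 + 129/44) = 49*714 - 1*(-10517103/44) = 34986 + 10517103/44 = 12056487/44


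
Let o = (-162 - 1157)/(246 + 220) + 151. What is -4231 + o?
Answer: -1902599/466 ≈ -4082.8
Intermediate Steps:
o = 69047/466 (o = -1319/466 + 151 = 69047/466 ≈ 148.17)
-4231 + o = -4231 + 69047/466 = -1902599/466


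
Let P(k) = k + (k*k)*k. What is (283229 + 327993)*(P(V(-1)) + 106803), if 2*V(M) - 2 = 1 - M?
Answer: 65286455486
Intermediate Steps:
V(M) = 3/2 - M/2 (V(M) = 1 + (1 - M)/2 = 1 + (½ - M/2) = 3/2 - M/2)
P(k) = k + k³ (P(k) = k + k²*k = k + k³)
(283229 + 327993)*(P(V(-1)) + 106803) = (283229 + 327993)*(((3/2 - ½*(-1)) + (3/2 - ½*(-1))³) + 106803) = 611222*(((3/2 + ½) + (3/2 + ½)³) + 106803) = 611222*((2 + 2³) + 106803) = 611222*((2 + 8) + 106803) = 611222*(10 + 106803) = 611222*106813 = 65286455486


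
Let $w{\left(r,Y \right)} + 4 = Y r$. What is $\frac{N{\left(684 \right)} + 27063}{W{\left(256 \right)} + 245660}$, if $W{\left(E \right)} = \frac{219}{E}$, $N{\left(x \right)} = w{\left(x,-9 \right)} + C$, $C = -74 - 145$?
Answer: $\frac{5295104}{62889179} \approx 0.084197$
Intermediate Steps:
$C = -219$ ($C = -74 - 145 = -219$)
$w{\left(r,Y \right)} = -4 + Y r$
$N{\left(x \right)} = -223 - 9 x$ ($N{\left(x \right)} = \left(-4 - 9 x\right) - 219 = -223 - 9 x$)
$\frac{N{\left(684 \right)} + 27063}{W{\left(256 \right)} + 245660} = \frac{\left(-223 - 6156\right) + 27063}{\frac{219}{256} + 245660} = \frac{\left(-223 - 6156\right) + 27063}{219 \cdot \frac{1}{256} + 245660} = \frac{-6379 + 27063}{\frac{219}{256} + 245660} = \frac{20684}{\frac{62889179}{256}} = 20684 \cdot \frac{256}{62889179} = \frac{5295104}{62889179}$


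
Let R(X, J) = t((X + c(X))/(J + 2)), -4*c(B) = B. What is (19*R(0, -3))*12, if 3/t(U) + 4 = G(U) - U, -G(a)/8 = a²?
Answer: -171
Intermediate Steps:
G(a) = -8*a²
c(B) = -B/4
t(U) = 3/(-4 - U - 8*U²) (t(U) = 3/(-4 + (-8*U² - U)) = 3/(-4 + (-U - 8*U²)) = 3/(-4 - U - 8*U²))
R(X, J) = -3/(4 + 3*X/(4*(2 + J)) + 9*X²/(2*(2 + J)²)) (R(X, J) = -3/(4 + (X - X/4)/(J + 2) + 8*((X - X/4)/(J + 2))²) = -3/(4 + (3*X/4)/(2 + J) + 8*((3*X/4)/(2 + J))²) = -3/(4 + 3*X/(4*(2 + J)) + 8*(3*X/(4*(2 + J)))²) = -3/(4 + 3*X/(4*(2 + J)) + 8*(9*X²/(16*(2 + J)²))) = -3/(4 + 3*X/(4*(2 + J)) + 9*X²/(2*(2 + J)²)))
(19*R(0, -3))*12 = (19*(-12*(2 - 3)²/(16*(2 - 3)² + 18*0² + 3*0*(2 - 3))))*12 = (19*(-12*(-1)²/(16*(-1)² + 18*0 + 3*0*(-1))))*12 = (19*(-12*1/(16*1 + 0 + 0)))*12 = (19*(-12*1/(16 + 0 + 0)))*12 = (19*(-12*1/16))*12 = (19*(-12*1*1/16))*12 = (19*(-¾))*12 = -57/4*12 = -171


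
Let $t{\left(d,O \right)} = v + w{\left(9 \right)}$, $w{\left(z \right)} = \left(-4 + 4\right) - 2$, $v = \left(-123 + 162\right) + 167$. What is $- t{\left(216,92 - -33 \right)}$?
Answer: $-204$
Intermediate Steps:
$v = 206$ ($v = 39 + 167 = 206$)
$w{\left(z \right)} = -2$ ($w{\left(z \right)} = 0 - 2 = -2$)
$t{\left(d,O \right)} = 204$ ($t{\left(d,O \right)} = 206 - 2 = 204$)
$- t{\left(216,92 - -33 \right)} = \left(-1\right) 204 = -204$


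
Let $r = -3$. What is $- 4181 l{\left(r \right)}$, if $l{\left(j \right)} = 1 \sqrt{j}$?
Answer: $- 4181 i \sqrt{3} \approx - 7241.7 i$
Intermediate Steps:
$l{\left(j \right)} = \sqrt{j}$
$- 4181 l{\left(r \right)} = - 4181 \sqrt{-3} = - 4181 i \sqrt{3}$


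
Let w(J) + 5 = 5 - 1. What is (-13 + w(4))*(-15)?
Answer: 210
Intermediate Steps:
w(J) = -1 (w(J) = -5 + (5 - 1) = -5 + 4 = -1)
(-13 + w(4))*(-15) = (-13 - 1)*(-15) = -14*(-15) = 210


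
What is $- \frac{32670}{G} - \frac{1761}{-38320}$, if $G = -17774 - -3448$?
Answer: $\frac{638571243}{274486160} \approx 2.3264$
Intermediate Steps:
$G = -14326$ ($G = -17774 + 3448 = -14326$)
$- \frac{32670}{G} - \frac{1761}{-38320} = - \frac{32670}{-14326} - \frac{1761}{-38320} = \left(-32670\right) \left(- \frac{1}{14326}\right) - - \frac{1761}{38320} = \frac{16335}{7163} + \frac{1761}{38320} = \frac{638571243}{274486160}$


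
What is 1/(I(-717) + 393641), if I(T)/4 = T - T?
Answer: 1/393641 ≈ 2.5404e-6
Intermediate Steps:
I(T) = 0 (I(T) = 4*(T - T) = 4*0 = 0)
1/(I(-717) + 393641) = 1/(0 + 393641) = 1/393641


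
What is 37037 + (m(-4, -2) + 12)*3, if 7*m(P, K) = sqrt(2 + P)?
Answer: 37073 + 3*I*sqrt(2)/7 ≈ 37073.0 + 0.60609*I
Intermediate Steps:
m(P, K) = sqrt(2 + P)/7
37037 + (m(-4, -2) + 12)*3 = 37037 + (sqrt(2 - 4)/7 + 12)*3 = 37037 + (sqrt(-2)/7 + 12)*3 = 37037 + ((I*sqrt(2))/7 + 12)*3 = 37037 + (I*sqrt(2)/7 + 12)*3 = 37037 + (12 + I*sqrt(2)/7)*3 = 37037 + (36 + 3*I*sqrt(2)/7) = 37073 + 3*I*sqrt(2)/7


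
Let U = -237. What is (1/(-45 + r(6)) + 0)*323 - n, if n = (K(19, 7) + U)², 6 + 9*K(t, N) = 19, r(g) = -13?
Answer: -260701363/4698 ≈ -55492.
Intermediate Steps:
K(t, N) = 13/9 (K(t, N) = -⅔ + (⅑)*19 = -⅔ + 19/9 = 13/9)
n = 4494400/81 (n = (13/9 - 237)² = (-2120/9)² = 4494400/81 ≈ 55486.)
(1/(-45 + r(6)) + 0)*323 - n = (1/(-45 - 13) + 0)*323 - 1*4494400/81 = (1/(-58) + 0)*323 - 4494400/81 = (-1/58 + 0)*323 - 4494400/81 = -1/58*323 - 4494400/81 = -323/58 - 4494400/81 = -260701363/4698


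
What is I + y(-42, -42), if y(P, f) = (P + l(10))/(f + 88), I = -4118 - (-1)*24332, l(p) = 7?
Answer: 929809/46 ≈ 20213.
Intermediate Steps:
I = 20214 (I = -4118 - 1*(-24332) = -4118 + 24332 = 20214)
y(P, f) = (7 + P)/(88 + f) (y(P, f) = (P + 7)/(f + 88) = (7 + P)/(88 + f))
I + y(-42, -42) = 20214 + (7 - 42)/(88 - 42) = 20214 - 35/46 = 929809/46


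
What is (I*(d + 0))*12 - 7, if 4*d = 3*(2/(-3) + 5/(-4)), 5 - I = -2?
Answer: -511/4 ≈ -127.75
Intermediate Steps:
I = 7 (I = 5 - 1*(-2) = 5 + 2 = 7)
d = -23/16 (d = (3*(2/(-3) + 5/(-4)))/4 = (3*(2*(-⅓) + 5*(-¼)))/4 = (3*(-⅔ - 5/4))/4 = (3*(-23/12))/4 = (¼)*(-23/4) = -23/16 ≈ -1.4375)
(I*(d + 0))*12 - 7 = (7*(-23/16 + 0))*12 - 7 = (7*(-23/16))*12 - 7 = -161/16*12 - 7 = -483/4 - 7 = -511/4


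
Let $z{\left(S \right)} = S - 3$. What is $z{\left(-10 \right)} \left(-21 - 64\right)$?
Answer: $1105$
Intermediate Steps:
$z{\left(S \right)} = -3 + S$ ($z{\left(S \right)} = S - 3 = -3 + S$)
$z{\left(-10 \right)} \left(-21 - 64\right) = \left(-3 - 10\right) \left(-21 - 64\right) = \left(-13\right) \left(-85\right) = 1105$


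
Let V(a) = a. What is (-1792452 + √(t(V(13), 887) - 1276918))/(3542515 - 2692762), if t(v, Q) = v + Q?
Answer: -597484/283251 + I*√1276018/849753 ≈ -2.1094 + 0.0013293*I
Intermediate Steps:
t(v, Q) = Q + v
(-1792452 + √(t(V(13), 887) - 1276918))/(3542515 - 2692762) = (-1792452 + √((887 + 13) - 1276918))/(3542515 - 2692762) = (-1792452 + √(900 - 1276918))/849753 = (-1792452 + √(-1276018))*(1/849753) = (-1792452 + I*√1276018)*(1/849753) = -597484/283251 + I*√1276018/849753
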